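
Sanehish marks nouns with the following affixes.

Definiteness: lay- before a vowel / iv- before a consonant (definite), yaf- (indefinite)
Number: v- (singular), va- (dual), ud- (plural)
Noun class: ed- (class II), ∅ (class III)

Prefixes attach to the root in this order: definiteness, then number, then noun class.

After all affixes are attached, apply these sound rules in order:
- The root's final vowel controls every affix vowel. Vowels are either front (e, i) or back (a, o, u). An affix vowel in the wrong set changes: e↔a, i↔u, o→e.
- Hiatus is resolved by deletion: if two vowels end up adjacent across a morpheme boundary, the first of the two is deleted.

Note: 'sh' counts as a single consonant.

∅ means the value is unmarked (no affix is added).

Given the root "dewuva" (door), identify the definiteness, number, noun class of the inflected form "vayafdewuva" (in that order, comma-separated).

indefinite, dual, class III

Segment: va-yaf-dewuva.
definiteness: yaf- → indefinite.
number: va- → dual.
noun class: ∅ → class III.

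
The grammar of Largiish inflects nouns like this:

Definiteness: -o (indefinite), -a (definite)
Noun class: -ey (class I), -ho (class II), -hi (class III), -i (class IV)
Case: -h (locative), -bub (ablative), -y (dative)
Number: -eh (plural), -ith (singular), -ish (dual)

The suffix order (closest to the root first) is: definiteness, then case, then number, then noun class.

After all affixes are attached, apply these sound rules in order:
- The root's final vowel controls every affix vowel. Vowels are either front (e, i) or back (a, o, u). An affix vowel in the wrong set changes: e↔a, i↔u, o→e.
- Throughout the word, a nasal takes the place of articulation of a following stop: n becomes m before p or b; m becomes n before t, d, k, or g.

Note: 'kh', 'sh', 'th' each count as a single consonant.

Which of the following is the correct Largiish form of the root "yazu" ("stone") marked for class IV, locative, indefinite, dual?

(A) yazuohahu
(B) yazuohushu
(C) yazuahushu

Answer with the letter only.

Attach definiteness indefinite -o → yazuo.
Attach case locative -h → yazuoh.
Attach number dual -ish → yazuohish.
Attach noun class class IV -i → yazuohishi.
Apply vowel harmony: yazuohishi → yazuohushu.
Nasal assimilation: no change.
So the correct form is yazuohushu, option (B).
(A) yazuohahu is wrong: it uses plural instead of dual for number.
(C) yazuahushu is wrong: it uses definite instead of indefinite for definiteness.

B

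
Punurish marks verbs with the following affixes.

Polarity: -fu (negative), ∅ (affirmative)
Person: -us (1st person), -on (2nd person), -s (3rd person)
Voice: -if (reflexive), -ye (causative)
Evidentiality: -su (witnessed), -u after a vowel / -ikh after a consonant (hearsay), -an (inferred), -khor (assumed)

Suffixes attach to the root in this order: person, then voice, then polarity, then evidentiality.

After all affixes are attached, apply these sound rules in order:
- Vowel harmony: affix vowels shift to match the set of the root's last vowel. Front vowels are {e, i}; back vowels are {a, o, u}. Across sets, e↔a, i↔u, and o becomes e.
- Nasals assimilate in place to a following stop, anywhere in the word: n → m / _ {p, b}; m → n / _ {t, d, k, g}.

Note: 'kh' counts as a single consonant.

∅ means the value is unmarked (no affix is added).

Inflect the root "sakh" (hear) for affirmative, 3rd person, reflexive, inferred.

Attach person 3rd person -s → sakhs.
Attach voice reflexive -if → sakhsif.
polarity = affirmative: zero marking, form stays sakhsif.
Attach evidentiality inferred -an → sakhsifan.
Apply vowel harmony: sakhsifan → sakhsufan.
Nasal assimilation: no change.

sakhsufan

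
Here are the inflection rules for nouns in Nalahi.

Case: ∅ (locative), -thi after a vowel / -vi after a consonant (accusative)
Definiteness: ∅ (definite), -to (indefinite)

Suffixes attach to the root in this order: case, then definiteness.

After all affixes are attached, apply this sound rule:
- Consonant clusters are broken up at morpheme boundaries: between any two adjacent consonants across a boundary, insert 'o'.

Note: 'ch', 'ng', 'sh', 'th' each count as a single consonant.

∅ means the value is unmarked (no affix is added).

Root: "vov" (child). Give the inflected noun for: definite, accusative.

vovovi

Attach case accusative -vi (after consonant 'v') → vovvi.
definiteness = definite: zero marking, form stays vovvi.
Apply epenthesis: vovvi → vovovi.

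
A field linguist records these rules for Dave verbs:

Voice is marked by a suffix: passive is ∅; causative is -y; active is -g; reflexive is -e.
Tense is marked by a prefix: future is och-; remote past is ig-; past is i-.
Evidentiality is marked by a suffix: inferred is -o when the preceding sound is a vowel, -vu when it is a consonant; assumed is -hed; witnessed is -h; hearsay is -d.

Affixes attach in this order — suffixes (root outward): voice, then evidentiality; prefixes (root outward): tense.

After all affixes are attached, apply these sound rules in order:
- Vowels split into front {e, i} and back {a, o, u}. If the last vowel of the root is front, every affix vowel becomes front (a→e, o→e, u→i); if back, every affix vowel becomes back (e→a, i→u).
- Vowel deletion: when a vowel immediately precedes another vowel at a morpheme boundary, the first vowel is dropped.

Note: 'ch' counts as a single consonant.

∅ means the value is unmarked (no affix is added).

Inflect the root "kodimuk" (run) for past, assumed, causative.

Attach tense past i- → ikodimuk.
Attach voice causative -y → ikodimuky.
Attach evidentiality assumed -hed → ikodimukyhed.
Apply vowel harmony: ikodimukyhed → ukodimukyhad.
Vowel deletion: no change.

ukodimukyhad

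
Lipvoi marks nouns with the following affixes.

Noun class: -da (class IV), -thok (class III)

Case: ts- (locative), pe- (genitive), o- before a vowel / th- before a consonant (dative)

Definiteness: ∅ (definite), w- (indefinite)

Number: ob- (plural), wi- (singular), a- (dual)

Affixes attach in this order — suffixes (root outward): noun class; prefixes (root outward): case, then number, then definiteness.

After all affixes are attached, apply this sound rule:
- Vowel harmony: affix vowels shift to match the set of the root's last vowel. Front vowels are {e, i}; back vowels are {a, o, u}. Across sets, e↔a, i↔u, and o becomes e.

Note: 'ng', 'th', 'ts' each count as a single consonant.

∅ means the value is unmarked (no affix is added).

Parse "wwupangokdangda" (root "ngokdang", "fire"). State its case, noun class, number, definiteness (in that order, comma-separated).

Segment: w-wi-pe-ngokdang-da.
case: pe- → genitive.
noun class: -da → class IV.
number: wi- → singular.
definiteness: w- → indefinite.

genitive, class IV, singular, indefinite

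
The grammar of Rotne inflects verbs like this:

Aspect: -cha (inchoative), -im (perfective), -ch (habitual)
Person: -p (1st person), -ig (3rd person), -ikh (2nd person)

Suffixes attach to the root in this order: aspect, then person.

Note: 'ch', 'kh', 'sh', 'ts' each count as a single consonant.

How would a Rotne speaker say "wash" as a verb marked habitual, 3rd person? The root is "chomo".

chomochig

Attach aspect habitual -ch → chomoch.
Attach person 3rd person -ig → chomochig.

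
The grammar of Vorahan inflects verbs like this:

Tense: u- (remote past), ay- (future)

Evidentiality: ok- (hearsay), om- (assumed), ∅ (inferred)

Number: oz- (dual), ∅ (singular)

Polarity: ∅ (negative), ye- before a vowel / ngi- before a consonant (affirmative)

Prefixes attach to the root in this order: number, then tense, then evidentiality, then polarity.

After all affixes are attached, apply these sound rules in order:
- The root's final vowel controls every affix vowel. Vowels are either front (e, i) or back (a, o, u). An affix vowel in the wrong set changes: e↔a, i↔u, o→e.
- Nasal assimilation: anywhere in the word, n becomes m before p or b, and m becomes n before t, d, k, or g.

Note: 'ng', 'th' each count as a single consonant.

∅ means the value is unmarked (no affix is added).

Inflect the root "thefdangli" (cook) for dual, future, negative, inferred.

Attach number dual oz- → ozthefdangli.
Attach tense future ay- → ayozthefdangli.
evidentiality = inferred: zero marking, form stays ayozthefdangli.
polarity = negative: zero marking, form stays ayozthefdangli.
Apply vowel harmony: ayozthefdangli → eyezthefdangli.
Nasal assimilation: no change.

eyezthefdangli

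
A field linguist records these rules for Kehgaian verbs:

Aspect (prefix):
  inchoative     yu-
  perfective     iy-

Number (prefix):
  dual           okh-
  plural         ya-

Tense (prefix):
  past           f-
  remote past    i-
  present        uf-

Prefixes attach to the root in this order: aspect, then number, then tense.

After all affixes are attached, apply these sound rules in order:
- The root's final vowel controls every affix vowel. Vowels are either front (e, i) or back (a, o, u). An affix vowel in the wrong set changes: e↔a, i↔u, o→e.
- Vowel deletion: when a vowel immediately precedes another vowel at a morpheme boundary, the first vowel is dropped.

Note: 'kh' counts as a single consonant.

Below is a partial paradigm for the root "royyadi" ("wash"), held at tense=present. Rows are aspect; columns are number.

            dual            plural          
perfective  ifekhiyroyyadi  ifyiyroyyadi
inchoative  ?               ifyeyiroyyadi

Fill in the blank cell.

Attach aspect inchoative yu- → yuroyyadi.
Attach number dual okh- → okhyuroyyadi.
Attach tense present uf- → ufokhyuroyyadi.
Apply vowel harmony: ufokhyuroyyadi → ifekhyiroyyadi.
Vowel deletion: no change.

ifekhyiroyyadi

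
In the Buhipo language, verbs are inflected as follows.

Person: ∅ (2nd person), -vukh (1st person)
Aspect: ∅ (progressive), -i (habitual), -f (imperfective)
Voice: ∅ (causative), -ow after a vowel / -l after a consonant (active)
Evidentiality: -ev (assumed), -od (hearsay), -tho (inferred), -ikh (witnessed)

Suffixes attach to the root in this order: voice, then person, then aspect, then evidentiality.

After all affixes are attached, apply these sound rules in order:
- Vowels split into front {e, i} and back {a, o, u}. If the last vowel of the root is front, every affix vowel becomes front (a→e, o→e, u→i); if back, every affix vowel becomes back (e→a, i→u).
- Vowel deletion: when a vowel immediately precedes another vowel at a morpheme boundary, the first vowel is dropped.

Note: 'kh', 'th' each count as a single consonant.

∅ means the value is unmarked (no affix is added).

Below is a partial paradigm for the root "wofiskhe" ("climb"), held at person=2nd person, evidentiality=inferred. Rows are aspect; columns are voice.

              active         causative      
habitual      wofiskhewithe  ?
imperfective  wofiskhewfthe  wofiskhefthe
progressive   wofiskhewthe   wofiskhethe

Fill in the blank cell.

wofiskhithe

voice = causative: zero marking, form stays wofiskhe.
person = 2nd person: zero marking, form stays wofiskhe.
Attach aspect habitual -i → wofiskhei.
Attach evidentiality inferred -tho → wofiskheitho.
Apply vowel harmony: wofiskheitho → wofiskheithe.
Apply vowel deletion: wofiskheithe → wofiskhithe.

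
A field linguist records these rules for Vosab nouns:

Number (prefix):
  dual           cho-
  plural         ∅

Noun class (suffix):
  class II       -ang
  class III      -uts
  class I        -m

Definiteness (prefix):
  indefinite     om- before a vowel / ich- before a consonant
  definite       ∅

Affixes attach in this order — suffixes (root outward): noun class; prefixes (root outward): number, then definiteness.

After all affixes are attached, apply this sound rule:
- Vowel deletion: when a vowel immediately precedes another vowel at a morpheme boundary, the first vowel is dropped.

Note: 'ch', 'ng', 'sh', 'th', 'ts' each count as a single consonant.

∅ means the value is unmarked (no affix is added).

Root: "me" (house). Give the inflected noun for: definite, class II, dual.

chomang

Attach number dual cho- → chome.
definiteness = definite: zero marking, form stays chome.
Attach noun class class II -ang → chomeang.
Apply vowel deletion: chomeang → chomang.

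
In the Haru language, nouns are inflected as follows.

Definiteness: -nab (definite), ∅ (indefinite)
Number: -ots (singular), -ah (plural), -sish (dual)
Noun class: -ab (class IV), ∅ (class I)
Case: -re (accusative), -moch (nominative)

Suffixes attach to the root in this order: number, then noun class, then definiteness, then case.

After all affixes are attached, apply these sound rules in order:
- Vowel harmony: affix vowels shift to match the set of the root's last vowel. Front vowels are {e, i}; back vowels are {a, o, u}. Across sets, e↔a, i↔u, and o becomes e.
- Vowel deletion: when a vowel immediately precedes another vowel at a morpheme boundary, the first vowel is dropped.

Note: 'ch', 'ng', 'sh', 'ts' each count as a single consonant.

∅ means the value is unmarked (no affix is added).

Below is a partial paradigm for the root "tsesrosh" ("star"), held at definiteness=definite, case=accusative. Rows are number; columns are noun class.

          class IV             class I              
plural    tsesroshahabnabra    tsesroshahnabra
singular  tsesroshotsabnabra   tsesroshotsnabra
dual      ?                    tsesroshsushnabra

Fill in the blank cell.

tsesroshsushabnabra

Attach number dual -sish → tsesroshsish.
Attach noun class class IV -ab → tsesroshsishab.
Attach definiteness definite -nab → tsesroshsishabnab.
Attach case accusative -re → tsesroshsishabnabre.
Apply vowel harmony: tsesroshsishabnabre → tsesroshsushabnabra.
Vowel deletion: no change.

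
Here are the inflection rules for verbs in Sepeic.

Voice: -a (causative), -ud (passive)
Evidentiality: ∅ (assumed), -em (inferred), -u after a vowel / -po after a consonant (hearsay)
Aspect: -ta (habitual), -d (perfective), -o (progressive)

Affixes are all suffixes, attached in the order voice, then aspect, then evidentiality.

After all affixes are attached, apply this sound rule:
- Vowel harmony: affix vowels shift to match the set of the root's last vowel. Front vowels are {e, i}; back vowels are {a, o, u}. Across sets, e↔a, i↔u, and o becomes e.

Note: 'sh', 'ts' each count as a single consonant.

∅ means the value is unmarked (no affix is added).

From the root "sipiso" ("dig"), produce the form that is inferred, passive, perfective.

Attach voice passive -ud → sipisoud.
Attach aspect perfective -d → sipisoudd.
Attach evidentiality inferred -em → sipisouddem.
Apply vowel harmony: sipisouddem → sipisouddam.

sipisouddam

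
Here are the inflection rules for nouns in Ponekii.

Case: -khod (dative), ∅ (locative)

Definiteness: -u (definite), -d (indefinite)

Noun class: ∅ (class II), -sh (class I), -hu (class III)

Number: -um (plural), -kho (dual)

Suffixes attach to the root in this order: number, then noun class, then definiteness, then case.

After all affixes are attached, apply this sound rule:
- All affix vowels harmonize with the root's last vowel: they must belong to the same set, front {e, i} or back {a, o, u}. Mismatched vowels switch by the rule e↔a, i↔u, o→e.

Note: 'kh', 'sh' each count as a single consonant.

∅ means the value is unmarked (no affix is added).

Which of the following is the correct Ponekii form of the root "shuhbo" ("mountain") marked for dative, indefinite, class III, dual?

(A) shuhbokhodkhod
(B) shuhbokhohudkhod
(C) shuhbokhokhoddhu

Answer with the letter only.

Attach number dual -kho → shuhbokho.
Attach noun class class III -hu → shuhbokhohu.
Attach definiteness indefinite -d → shuhbokhohud.
Attach case dative -khod → shuhbokhohudkhod.
Vowel harmony: no change.
So the correct form is shuhbokhohudkhod, option (B).
(C) shuhbokhokhoddhu is wrong: it has the affixes in the wrong order.
(A) shuhbokhodkhod is wrong: it uses class II instead of class III for noun class.

B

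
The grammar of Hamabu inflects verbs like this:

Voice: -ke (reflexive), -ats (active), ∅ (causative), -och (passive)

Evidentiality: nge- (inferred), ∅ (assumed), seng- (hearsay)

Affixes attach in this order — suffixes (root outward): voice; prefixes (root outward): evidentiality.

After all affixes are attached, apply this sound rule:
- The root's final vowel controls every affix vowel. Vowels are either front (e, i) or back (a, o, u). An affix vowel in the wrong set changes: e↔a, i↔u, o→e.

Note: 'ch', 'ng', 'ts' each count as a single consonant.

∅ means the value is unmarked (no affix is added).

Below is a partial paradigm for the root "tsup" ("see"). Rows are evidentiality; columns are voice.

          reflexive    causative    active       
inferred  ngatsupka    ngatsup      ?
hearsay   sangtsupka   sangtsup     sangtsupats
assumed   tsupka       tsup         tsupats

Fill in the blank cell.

Attach voice active -ats → tsupats.
Attach evidentiality inferred nge- → ngetsupats.
Apply vowel harmony: ngetsupats → ngatsupats.

ngatsupats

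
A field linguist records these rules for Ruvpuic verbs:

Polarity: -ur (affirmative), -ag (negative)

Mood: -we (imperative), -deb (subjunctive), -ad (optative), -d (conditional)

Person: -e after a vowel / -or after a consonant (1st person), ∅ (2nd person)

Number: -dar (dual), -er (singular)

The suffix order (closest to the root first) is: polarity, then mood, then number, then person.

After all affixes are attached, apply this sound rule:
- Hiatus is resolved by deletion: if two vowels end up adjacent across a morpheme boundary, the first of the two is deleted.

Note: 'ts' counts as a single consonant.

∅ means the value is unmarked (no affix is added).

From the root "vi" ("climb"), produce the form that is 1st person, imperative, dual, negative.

Attach polarity negative -ag → viag.
Attach mood imperative -we → viagwe.
Attach number dual -dar → viagwedar.
Attach person 1st person -or (after consonant 'r') → viagwedaror.
Apply vowel deletion: viagwedaror → vagwedaror.

vagwedaror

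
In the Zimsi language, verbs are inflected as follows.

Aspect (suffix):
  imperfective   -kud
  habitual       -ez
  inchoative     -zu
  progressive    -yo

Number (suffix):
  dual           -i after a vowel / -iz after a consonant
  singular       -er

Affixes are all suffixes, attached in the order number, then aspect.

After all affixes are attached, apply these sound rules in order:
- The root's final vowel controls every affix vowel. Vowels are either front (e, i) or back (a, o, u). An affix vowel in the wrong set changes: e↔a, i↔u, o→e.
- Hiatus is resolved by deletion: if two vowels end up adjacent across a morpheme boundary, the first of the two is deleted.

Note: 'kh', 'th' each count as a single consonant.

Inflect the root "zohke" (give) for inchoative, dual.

Attach number dual -i (after vowel 'e') → zohkei.
Attach aspect inchoative -zu → zohkeizu.
Apply vowel harmony: zohkeizu → zohkeizi.
Apply vowel deletion: zohkeizi → zohkizi.

zohkizi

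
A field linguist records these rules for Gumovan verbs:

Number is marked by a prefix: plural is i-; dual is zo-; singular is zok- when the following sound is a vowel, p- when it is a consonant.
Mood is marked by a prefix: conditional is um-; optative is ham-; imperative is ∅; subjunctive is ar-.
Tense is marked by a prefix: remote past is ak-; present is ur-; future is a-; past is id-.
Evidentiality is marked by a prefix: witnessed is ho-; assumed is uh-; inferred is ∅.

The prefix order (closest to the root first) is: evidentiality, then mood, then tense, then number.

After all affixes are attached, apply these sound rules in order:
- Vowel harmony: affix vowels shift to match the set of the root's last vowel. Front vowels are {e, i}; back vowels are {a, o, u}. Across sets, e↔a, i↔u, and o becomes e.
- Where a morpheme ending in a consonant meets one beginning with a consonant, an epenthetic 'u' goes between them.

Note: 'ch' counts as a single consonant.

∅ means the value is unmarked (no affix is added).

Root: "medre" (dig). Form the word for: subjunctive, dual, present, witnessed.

Attach evidentiality witnessed ho- → homedre.
Attach mood subjunctive ar- → arhomedre.
Attach tense present ur- → urarhomedre.
Attach number dual zo- → zourarhomedre.
Apply vowel harmony: zourarhomedre → zeirerhemedre.
Apply epenthesis: zeirerhemedre → zeireruhemedre.

zeireruhemedre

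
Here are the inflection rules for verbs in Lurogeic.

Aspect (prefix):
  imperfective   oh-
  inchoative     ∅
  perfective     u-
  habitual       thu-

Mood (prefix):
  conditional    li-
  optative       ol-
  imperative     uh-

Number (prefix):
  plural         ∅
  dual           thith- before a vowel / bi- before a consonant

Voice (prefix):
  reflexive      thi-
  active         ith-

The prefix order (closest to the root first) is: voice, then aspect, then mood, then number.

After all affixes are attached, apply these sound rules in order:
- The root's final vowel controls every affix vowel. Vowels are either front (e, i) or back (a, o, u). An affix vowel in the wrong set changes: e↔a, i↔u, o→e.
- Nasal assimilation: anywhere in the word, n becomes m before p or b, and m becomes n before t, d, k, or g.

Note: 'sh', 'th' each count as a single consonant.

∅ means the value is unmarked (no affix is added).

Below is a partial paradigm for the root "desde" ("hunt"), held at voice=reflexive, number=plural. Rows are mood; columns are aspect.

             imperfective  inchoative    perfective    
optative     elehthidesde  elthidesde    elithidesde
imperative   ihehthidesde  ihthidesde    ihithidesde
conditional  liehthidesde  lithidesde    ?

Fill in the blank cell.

Attach voice reflexive thi- → thidesde.
Attach aspect perfective u- → uthidesde.
Attach mood conditional li- → liuthidesde.
number = plural: zero marking, form stays liuthidesde.
Apply vowel harmony: liuthidesde → liithidesde.
Nasal assimilation: no change.

liithidesde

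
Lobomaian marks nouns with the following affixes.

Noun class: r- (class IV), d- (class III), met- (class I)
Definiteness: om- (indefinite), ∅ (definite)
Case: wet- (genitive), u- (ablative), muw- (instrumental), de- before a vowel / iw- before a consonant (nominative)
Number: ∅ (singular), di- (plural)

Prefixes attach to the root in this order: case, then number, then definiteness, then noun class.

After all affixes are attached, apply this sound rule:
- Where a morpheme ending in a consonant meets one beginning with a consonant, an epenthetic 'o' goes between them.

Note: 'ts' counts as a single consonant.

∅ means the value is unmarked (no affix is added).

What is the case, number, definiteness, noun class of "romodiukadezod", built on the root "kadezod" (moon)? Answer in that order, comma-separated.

Segment: r-om-di-u-kadezod.
case: u- → ablative.
number: di- → plural.
definiteness: om- → indefinite.
noun class: r- → class IV.

ablative, plural, indefinite, class IV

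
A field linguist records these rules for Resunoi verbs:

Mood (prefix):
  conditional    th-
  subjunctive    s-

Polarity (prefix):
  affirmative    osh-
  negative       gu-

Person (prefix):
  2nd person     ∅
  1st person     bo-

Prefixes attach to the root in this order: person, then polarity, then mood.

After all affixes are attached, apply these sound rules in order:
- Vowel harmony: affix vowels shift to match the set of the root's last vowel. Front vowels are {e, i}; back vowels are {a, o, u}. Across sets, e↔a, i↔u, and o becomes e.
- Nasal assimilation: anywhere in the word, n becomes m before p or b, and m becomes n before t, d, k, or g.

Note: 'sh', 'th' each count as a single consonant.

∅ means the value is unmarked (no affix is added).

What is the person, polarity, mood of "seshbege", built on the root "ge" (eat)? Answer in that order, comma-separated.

Segment: s-osh-bo-ge.
person: bo- → 1st person.
polarity: osh- → affirmative.
mood: s- → subjunctive.

1st person, affirmative, subjunctive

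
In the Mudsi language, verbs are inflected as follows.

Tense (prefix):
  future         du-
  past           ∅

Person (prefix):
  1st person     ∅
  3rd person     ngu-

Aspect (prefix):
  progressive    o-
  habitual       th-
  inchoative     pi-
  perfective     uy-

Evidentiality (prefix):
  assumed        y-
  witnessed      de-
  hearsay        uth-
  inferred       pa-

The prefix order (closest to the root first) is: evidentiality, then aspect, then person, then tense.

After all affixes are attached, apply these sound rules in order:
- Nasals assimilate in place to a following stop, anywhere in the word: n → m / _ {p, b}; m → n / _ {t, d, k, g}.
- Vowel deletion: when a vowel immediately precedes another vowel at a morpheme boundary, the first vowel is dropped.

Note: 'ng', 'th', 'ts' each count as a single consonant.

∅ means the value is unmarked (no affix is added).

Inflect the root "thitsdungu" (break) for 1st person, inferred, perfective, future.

Attach evidentiality inferred pa- → pathitsdungu.
Attach aspect perfective uy- → uypathitsdungu.
person = 1st person: zero marking, form stays uypathitsdungu.
Attach tense future du- → duuypathitsdungu.
Nasal assimilation: no change.
Apply vowel deletion: duuypathitsdungu → duypathitsdungu.

duypathitsdungu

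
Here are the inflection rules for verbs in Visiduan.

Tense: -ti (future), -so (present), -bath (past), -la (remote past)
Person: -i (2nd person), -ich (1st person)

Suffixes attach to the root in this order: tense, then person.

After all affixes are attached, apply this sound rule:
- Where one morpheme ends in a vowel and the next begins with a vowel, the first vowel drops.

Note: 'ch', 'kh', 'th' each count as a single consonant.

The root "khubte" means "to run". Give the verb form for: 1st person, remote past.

khubtelich

Attach tense remote past -la → khubtela.
Attach person 1st person -ich → khubtelaich.
Apply vowel deletion: khubtelaich → khubtelich.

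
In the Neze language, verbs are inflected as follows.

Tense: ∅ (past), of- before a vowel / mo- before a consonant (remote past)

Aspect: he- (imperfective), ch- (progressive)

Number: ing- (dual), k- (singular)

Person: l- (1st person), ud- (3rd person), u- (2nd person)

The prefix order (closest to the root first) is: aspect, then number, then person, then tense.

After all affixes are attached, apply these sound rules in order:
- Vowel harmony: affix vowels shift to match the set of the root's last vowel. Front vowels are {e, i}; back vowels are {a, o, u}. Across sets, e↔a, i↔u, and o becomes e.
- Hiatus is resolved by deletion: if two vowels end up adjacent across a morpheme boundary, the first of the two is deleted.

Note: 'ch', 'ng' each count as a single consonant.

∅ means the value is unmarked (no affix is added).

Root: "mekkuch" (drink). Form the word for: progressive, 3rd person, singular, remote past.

ofudkchmekkuch

Attach aspect progressive ch- → chmekkuch.
Attach number singular k- → kchmekkuch.
Attach person 3rd person ud- → udkchmekkuch.
Attach tense remote past of- (before vowel 'u') → ofudkchmekkuch.
Vowel harmony: no change.
Vowel deletion: no change.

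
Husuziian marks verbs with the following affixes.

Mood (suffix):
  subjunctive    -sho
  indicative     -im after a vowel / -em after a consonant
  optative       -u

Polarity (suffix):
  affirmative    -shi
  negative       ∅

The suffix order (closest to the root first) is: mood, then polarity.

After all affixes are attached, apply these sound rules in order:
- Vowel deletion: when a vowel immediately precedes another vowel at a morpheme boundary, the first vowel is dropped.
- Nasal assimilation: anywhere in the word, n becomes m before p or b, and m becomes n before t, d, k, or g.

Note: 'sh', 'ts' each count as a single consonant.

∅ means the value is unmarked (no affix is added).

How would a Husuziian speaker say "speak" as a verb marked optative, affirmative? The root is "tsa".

Attach mood optative -u → tsau.
Attach polarity affirmative -shi → tsaushi.
Apply vowel deletion: tsaushi → tsushi.
Nasal assimilation: no change.

tsushi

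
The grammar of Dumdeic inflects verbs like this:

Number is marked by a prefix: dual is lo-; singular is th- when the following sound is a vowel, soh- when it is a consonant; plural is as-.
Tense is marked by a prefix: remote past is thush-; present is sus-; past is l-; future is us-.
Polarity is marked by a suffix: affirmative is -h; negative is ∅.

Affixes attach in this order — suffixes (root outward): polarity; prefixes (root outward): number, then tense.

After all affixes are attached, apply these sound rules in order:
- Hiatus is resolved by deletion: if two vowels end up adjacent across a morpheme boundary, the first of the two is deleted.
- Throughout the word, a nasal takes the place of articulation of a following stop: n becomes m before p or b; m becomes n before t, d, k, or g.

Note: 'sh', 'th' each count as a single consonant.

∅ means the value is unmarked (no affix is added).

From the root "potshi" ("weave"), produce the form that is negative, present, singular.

polarity = negative: zero marking, form stays potshi.
Attach number singular soh- (before consonant 'p') → sohpotshi.
Attach tense present sus- → sussohpotshi.
Vowel deletion: no change.
Nasal assimilation: no change.

sussohpotshi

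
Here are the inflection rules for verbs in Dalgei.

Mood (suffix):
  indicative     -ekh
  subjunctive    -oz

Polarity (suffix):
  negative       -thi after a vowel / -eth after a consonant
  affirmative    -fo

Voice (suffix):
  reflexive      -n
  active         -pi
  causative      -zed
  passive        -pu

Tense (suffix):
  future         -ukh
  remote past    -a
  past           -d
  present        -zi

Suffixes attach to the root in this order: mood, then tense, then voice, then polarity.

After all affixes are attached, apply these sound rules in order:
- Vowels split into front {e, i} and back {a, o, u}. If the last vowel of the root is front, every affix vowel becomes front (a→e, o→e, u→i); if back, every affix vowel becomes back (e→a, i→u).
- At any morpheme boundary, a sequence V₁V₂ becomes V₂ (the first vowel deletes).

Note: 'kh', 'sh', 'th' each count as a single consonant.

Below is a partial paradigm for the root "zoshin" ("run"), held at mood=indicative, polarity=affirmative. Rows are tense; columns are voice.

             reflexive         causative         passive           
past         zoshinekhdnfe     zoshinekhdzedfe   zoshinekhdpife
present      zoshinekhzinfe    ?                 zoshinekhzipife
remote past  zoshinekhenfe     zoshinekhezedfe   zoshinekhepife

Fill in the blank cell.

Attach mood indicative -ekh → zoshinekh.
Attach tense present -zi → zoshinekhzi.
Attach voice causative -zed → zoshinekhzized.
Attach polarity affirmative -fo → zoshinekhzizedfo.
Apply vowel harmony: zoshinekhzizedfo → zoshinekhzizedfe.
Vowel deletion: no change.

zoshinekhzizedfe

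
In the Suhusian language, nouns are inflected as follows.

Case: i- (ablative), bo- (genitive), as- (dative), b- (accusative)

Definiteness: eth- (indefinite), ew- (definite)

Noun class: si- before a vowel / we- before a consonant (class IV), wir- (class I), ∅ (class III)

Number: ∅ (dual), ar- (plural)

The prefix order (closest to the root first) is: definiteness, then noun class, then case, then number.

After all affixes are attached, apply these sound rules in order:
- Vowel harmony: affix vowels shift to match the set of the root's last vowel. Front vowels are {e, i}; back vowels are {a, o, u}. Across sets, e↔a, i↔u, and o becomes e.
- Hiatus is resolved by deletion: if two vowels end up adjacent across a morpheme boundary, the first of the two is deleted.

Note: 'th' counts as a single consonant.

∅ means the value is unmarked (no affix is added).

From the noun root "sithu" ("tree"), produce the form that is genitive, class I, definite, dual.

Attach definiteness definite ew- → ewsithu.
Attach noun class class I wir- → wirewsithu.
Attach case genitive bo- → bowirewsithu.
number = dual: zero marking, form stays bowirewsithu.
Apply vowel harmony: bowirewsithu → bowurawsithu.
Vowel deletion: no change.

bowurawsithu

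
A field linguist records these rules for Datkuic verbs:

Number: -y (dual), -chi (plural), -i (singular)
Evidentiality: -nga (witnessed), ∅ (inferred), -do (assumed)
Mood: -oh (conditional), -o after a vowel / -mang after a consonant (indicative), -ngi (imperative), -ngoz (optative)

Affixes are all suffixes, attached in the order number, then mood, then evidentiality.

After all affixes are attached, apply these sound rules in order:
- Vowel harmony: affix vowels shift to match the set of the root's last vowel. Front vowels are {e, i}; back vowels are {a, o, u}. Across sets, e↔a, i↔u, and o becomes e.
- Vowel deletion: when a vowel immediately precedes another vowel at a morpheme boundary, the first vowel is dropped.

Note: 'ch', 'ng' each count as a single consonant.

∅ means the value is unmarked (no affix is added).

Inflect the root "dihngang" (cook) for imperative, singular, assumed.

Attach number singular -i → dihngangi.
Attach mood imperative -ngi → dihngangingi.
Attach evidentiality assumed -do → dihngangingido.
Apply vowel harmony: dihngangingido → dihngangungudo.
Vowel deletion: no change.

dihngangungudo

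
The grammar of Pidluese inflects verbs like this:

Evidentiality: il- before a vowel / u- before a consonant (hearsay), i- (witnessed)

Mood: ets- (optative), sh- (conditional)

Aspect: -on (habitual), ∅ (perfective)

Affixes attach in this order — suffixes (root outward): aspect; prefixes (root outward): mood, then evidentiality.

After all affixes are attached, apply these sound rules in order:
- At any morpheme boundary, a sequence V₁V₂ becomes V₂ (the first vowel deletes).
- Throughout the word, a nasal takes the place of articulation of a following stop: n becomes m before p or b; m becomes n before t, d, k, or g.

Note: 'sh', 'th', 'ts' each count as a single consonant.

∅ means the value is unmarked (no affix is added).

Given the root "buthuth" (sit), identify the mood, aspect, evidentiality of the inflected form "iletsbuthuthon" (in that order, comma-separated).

Segment: il-ets-buthuth-on.
mood: ets- → optative.
aspect: -on → habitual.
evidentiality: il/u- → hearsay.

optative, habitual, hearsay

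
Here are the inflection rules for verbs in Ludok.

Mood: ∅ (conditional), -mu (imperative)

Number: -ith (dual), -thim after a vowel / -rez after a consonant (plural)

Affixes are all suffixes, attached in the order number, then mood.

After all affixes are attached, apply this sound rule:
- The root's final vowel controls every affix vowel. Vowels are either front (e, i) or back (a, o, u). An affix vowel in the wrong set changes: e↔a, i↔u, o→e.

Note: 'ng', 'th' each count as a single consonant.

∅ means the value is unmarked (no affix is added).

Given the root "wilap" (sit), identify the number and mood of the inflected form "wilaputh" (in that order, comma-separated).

Segment: wilap-ith.
number: -ith → dual.
mood: ∅ → conditional.

dual, conditional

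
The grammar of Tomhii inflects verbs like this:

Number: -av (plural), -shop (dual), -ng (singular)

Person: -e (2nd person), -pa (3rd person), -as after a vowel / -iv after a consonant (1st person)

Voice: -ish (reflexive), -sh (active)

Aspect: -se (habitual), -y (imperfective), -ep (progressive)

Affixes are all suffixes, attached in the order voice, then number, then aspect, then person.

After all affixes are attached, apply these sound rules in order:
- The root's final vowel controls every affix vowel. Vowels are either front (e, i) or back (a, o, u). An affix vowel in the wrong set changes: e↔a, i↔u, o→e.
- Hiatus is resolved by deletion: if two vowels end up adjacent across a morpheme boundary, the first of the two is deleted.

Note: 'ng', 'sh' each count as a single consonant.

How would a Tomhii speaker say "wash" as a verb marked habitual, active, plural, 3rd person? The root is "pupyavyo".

pupyavyoshavsapa

Attach voice active -sh → pupyavyosh.
Attach number plural -av → pupyavyoshav.
Attach aspect habitual -se → pupyavyoshavse.
Attach person 3rd person -pa → pupyavyoshavsepa.
Apply vowel harmony: pupyavyoshavsepa → pupyavyoshavsapa.
Vowel deletion: no change.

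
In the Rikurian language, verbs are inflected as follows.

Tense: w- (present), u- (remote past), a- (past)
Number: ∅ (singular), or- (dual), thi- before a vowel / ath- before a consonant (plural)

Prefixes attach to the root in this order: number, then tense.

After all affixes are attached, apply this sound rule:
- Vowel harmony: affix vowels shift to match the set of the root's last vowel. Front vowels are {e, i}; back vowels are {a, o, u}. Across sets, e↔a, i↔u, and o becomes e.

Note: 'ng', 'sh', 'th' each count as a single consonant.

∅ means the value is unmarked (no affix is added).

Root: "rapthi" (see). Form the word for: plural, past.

Attach number plural ath- (before consonant 'r') → athrapthi.
Attach tense past a- → aathrapthi.
Apply vowel harmony: aathrapthi → eethrapthi.

eethrapthi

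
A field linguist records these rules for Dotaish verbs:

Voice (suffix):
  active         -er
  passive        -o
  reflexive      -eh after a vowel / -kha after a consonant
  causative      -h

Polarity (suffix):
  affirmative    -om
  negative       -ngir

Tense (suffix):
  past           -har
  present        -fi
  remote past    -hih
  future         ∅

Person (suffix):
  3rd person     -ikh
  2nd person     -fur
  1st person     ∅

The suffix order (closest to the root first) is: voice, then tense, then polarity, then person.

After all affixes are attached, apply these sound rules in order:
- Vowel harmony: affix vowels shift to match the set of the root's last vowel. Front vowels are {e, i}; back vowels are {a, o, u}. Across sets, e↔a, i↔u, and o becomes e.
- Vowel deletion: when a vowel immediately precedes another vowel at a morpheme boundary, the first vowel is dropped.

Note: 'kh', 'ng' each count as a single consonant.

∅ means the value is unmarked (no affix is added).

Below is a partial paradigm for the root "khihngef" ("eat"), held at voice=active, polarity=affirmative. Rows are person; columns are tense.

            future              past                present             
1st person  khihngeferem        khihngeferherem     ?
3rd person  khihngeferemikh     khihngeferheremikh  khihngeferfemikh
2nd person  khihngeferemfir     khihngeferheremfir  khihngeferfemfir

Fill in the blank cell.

Attach voice active -er → khihngefer.
Attach tense present -fi → khihngeferfi.
Attach polarity affirmative -om → khihngeferfiom.
person = 1st person: zero marking, form stays khihngeferfiom.
Apply vowel harmony: khihngeferfiom → khihngeferfiem.
Apply vowel deletion: khihngeferfiem → khihngeferfem.

khihngeferfem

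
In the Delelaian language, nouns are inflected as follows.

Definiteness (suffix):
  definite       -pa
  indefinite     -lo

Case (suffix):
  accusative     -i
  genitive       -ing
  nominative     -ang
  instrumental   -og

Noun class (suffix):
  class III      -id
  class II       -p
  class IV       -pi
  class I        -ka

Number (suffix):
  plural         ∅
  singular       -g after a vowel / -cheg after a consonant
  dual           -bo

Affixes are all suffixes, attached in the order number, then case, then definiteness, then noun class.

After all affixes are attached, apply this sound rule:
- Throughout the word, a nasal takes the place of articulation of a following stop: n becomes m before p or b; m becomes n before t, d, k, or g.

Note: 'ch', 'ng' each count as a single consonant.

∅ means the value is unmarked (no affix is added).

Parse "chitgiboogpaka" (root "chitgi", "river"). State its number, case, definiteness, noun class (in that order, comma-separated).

dual, instrumental, definite, class I

Segment: chitgi-bo-og-pa-ka.
number: -bo → dual.
case: -og → instrumental.
definiteness: -pa → definite.
noun class: -ka → class I.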